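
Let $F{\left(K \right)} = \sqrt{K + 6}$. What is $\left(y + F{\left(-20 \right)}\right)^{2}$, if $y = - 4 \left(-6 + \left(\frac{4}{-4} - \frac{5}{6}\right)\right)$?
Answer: $\frac{8710}{9} + \frac{188 i \sqrt{14}}{3} \approx 967.78 + 234.48 i$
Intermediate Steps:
$F{\left(K \right)} = \sqrt{6 + K}$
$y = \frac{94}{3}$ ($y = - 4 \left(-6 + \left(4 \left(- \frac{1}{4}\right) - \frac{5}{6}\right)\right) = - 4 \left(-6 - \frac{11}{6}\right) = \left(-4\right) \left(- \frac{47}{6}\right) = \frac{94}{3} \approx 31.333$)
$\left(y + F{\left(-20 \right)}\right)^{2} = \left(\frac{94}{3} + \sqrt{6 - 20}\right)^{2} = \left(\frac{94}{3} + \sqrt{-14}\right)^{2} = \left(\frac{94}{3} + i \sqrt{14}\right)^{2}$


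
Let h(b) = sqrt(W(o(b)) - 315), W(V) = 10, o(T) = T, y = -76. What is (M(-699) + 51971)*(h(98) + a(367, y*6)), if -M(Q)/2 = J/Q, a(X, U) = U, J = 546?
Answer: -5521980792/233 + 12109607*I*sqrt(305)/233 ≈ -2.3699e+7 + 9.0766e+5*I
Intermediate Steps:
M(Q) = -1092/Q
h(b) = I*sqrt(305) (h(b) = sqrt(10 - 315) = sqrt(-305) = I*sqrt(305))
(M(-699) + 51971)*(h(98) + a(367, y*6)) = (-1092/(-699) + 51971)*(I*sqrt(305) - 76*6) = (-1092*(-1/699) + 51971)*(I*sqrt(305) - 456) = (364/233 + 51971)*(-456 + I*sqrt(305)) = 12109607*(-456 + I*sqrt(305))/233 = -5521980792/233 + 12109607*I*sqrt(305)/233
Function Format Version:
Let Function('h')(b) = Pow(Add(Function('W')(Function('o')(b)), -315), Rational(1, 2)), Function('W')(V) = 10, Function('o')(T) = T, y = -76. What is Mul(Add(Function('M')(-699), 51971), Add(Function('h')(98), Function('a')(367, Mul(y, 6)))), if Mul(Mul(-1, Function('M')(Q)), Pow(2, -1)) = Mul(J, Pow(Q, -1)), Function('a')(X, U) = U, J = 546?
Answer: Add(Rational(-5521980792, 233), Mul(Rational(12109607, 233), I, Pow(305, Rational(1, 2)))) ≈ Add(-2.3699e+7, Mul(9.0766e+5, I))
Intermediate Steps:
Function('M')(Q) = Mul(-1092, Pow(Q, -1)) (Function('M')(Q) = Mul(-2, Mul(546, Pow(Q, -1))) = Mul(-1092, Pow(Q, -1)))
Function('h')(b) = Mul(I, Pow(305, Rational(1, 2))) (Function('h')(b) = Pow(Add(10, -315), Rational(1, 2)) = Pow(-305, Rational(1, 2)) = Mul(I, Pow(305, Rational(1, 2))))
Mul(Add(Function('M')(-699), 51971), Add(Function('h')(98), Function('a')(367, Mul(y, 6)))) = Mul(Add(Mul(-1092, Pow(-699, -1)), 51971), Add(Mul(I, Pow(305, Rational(1, 2))), Mul(-76, 6))) = Mul(Add(Mul(-1092, Rational(-1, 699)), 51971), Add(Mul(I, Pow(305, Rational(1, 2))), -456)) = Mul(Add(Rational(364, 233), 51971), Add(-456, Mul(I, Pow(305, Rational(1, 2))))) = Mul(Rational(12109607, 233), Add(-456, Mul(I, Pow(305, Rational(1, 2))))) = Add(Rational(-5521980792, 233), Mul(Rational(12109607, 233), I, Pow(305, Rational(1, 2))))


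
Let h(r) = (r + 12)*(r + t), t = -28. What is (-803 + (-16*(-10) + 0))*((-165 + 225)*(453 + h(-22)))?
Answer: -36766740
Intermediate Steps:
h(r) = (-28 + r)*(12 + r) (h(r) = (r + 12)*(r - 28) = (12 + r)*(-28 + r) = (-28 + r)*(12 + r))
(-803 + (-16*(-10) + 0))*((-165 + 225)*(453 + h(-22))) = (-803 + (-16*(-10) + 0))*((-165 + 225)*(453 + (-336 + (-22)² - 16*(-22)))) = (-803 + (160 + 0))*(60*(453 + (-336 + 484 + 352))) = (-803 + 160)*(60*(453 + 500)) = -38580*953 = -643*57180 = -36766740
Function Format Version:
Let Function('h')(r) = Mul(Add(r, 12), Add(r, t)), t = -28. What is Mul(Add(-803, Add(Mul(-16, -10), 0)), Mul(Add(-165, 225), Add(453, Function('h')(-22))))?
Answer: -36766740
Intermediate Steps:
Function('h')(r) = Mul(Add(-28, r), Add(12, r)) (Function('h')(r) = Mul(Add(r, 12), Add(r, -28)) = Mul(Add(12, r), Add(-28, r)) = Mul(Add(-28, r), Add(12, r)))
Mul(Add(-803, Add(Mul(-16, -10), 0)), Mul(Add(-165, 225), Add(453, Function('h')(-22)))) = Mul(Add(-803, Add(Mul(-16, -10), 0)), Mul(Add(-165, 225), Add(453, Add(-336, Pow(-22, 2), Mul(-16, -22))))) = Mul(Add(-803, Add(160, 0)), Mul(60, Add(453, Add(-336, 484, 352)))) = Mul(Add(-803, 160), Mul(60, Add(453, 500))) = Mul(-643, Mul(60, 953)) = Mul(-643, 57180) = -36766740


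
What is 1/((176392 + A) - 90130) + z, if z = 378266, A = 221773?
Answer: 116519167311/308035 ≈ 3.7827e+5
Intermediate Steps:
1/((176392 + A) - 90130) + z = 1/((176392 + 221773) - 90130) + 378266 = 1/(398165 - 90130) + 378266 = 1/308035 + 378266 = 116519167311/308035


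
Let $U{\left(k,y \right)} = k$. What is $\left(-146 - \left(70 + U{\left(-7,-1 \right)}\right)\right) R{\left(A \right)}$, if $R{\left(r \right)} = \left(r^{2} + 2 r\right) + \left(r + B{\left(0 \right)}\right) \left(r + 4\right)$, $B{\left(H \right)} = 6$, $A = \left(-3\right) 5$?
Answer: $-61446$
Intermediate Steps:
$A = -15$
$R{\left(r \right)} = r^{2} + 2 r + \left(4 + r\right) \left(6 + r\right)$ ($R{\left(r \right)} = \left(r^{2} + 2 r\right) + \left(r + 6\right) \left(r + 4\right) = \left(r^{2} + 2 r\right) + \left(6 + r\right) \left(4 + r\right) = \left(r^{2} + 2 r\right) + \left(4 + r\right) \left(6 + r\right) = r^{2} + 2 r + \left(4 + r\right) \left(6 + r\right)$)
$\left(-146 - \left(70 + U{\left(-7,-1 \right)}\right)\right) R{\left(A \right)} = \left(-146 - 63\right) \left(24 + 2 \left(-15\right)^{2} + 12 \left(-15\right)\right) = \left(-146 + \left(-70 + 7\right)\right) \left(24 + 2 \cdot 225 - 180\right) = \left(-146 - 63\right) \left(24 + 450 - 180\right) = \left(-209\right) 294 = -61446$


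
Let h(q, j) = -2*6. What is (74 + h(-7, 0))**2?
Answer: 3844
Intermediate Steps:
h(q, j) = -12
(74 + h(-7, 0))**2 = (74 - 12)**2 = 62**2 = 3844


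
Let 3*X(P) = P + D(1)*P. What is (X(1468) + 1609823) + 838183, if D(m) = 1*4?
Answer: 7351358/3 ≈ 2.4505e+6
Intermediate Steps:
D(m) = 4
X(P) = 5*P/3 (X(P) = (P + 4*P)/3 = (5*P)/3 = 5*P/3)
(X(1468) + 1609823) + 838183 = ((5/3)*1468 + 1609823) + 838183 = (7340/3 + 1609823) + 838183 = 4836809/3 + 838183 = 7351358/3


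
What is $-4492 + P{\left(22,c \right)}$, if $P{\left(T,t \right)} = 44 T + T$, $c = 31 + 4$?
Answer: $-3502$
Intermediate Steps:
$c = 35$
$P{\left(T,t \right)} = 45 T$
$-4492 + P{\left(22,c \right)} = -4492 + 45 \cdot 22 = -4492 + 990 = -3502$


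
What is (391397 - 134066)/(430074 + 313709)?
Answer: 8301/23993 ≈ 0.34598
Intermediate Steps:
(391397 - 134066)/(430074 + 313709) = 257331/743783 = 257331*(1/743783) = 8301/23993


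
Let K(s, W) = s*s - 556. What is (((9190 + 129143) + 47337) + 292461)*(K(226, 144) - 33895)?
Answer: 7948927875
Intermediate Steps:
K(s, W) = -556 + s**2 (K(s, W) = s**2 - 556 = -556 + s**2)
(((9190 + 129143) + 47337) + 292461)*(K(226, 144) - 33895) = (((9190 + 129143) + 47337) + 292461)*((-556 + 226**2) - 33895) = ((138333 + 47337) + 292461)*((-556 + 51076) - 33895) = (185670 + 292461)*(50520 - 33895) = 478131*16625 = 7948927875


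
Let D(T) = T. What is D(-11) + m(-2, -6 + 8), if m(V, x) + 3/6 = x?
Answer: -19/2 ≈ -9.5000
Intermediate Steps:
m(V, x) = -½ + x
D(-11) + m(-2, -6 + 8) = -11 + (-½ + (-6 + 8)) = -11 + (-½ + 2) = -11 + 3/2 = -19/2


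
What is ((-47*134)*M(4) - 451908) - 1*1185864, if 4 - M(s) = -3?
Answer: -1681858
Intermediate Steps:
M(s) = 7 (M(s) = 4 - 1*(-3) = 4 + 3 = 7)
((-47*134)*M(4) - 451908) - 1*1185864 = (-47*134*7 - 451908) - 1*1185864 = (-6298*7 - 451908) - 1185864 = (-44086 - 451908) - 1185864 = -495994 - 1185864 = -1681858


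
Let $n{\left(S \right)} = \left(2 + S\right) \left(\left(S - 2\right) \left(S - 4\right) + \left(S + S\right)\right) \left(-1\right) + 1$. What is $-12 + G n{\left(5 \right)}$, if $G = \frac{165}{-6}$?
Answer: $2463$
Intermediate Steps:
$G = - \frac{55}{2}$ ($G = 165 \left(- \frac{1}{6}\right) = - \frac{55}{2} \approx -27.5$)
$n{\left(S \right)} = 1 - \left(2 + S\right) \left(2 S + \left(-4 + S\right) \left(-2 + S\right)\right)$ ($n{\left(S \right)} = \left(2 + S\right) \left(\left(-2 + S\right) \left(-4 + S\right) + 2 S\right) \left(-1\right) + 1 = \left(2 + S\right) \left(\left(-4 + S\right) \left(-2 + S\right) + 2 S\right) \left(-1\right) + 1 = \left(2 + S\right) \left(2 S + \left(-4 + S\right) \left(-2 + S\right)\right) \left(-1\right) + 1 = - \left(2 + S\right) \left(2 S + \left(-4 + S\right) \left(-2 + S\right)\right) + 1 = 1 - \left(2 + S\right) \left(2 S + \left(-4 + S\right) \left(-2 + S\right)\right)$)
$-12 + G n{\left(5 \right)} = -12 - \frac{55 \left(-15 - 5^{3} + 2 \cdot 5^{2}\right)}{2} = -12 - \frac{55 \left(-15 - 125 + 2 \cdot 25\right)}{2} = -12 - \frac{55 \left(-15 - 125 + 50\right)}{2} = -12 - -2475 = -12 + 2475 = 2463$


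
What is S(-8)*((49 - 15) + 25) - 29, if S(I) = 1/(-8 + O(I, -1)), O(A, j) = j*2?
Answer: -349/10 ≈ -34.900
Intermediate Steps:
O(A, j) = 2*j
S(I) = -1/10 (S(I) = 1/(-8 + 2*(-1)) = 1/(-8 - 2) = 1/(-10) = -1/10)
S(-8)*((49 - 15) + 25) - 29 = -((49 - 15) + 25)/10 - 29 = -(34 + 25)/10 - 29 = -1/10*59 - 29 = -59/10 - 29 = -349/10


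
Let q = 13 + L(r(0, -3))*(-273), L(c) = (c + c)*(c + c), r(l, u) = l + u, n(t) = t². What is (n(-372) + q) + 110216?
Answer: 238785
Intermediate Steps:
L(c) = 4*c² (L(c) = (2*c)*(2*c) = 4*c²)
q = -9815 (q = 13 + (4*(0 - 3)²)*(-273) = 13 + (4*(-3)²)*(-273) = 13 + (4*9)*(-273) = 13 + 36*(-273) = 13 - 9828 = -9815)
(n(-372) + q) + 110216 = ((-372)² - 9815) + 110216 = (138384 - 9815) + 110216 = 128569 + 110216 = 238785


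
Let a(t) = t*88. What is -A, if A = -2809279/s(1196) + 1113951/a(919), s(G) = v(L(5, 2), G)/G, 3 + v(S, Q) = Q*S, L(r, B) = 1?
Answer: 271720316556905/96480296 ≈ 2.8163e+6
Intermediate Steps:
a(t) = 88*t
v(S, Q) = -3 + Q*S
s(G) = (-3 + G)/G (s(G) = (-3 + G*1)/G = (-3 + G)/G)
A = -271720316556905/96480296 (A = -2809279*1196/(-3 + 1196) + 1113951/((88*919)) = -2809279/((1/1196)*1193) + 1113951/80872 = -2809279/1193/1196 + 1113951*(1/80872) = -2809279*1196/1193 + 1113951/80872 = -3359897684/1193 + 1113951/80872 = -271720316556905/96480296 ≈ -2.8163e+6)
-A = -1*(-271720316556905/96480296) = 271720316556905/96480296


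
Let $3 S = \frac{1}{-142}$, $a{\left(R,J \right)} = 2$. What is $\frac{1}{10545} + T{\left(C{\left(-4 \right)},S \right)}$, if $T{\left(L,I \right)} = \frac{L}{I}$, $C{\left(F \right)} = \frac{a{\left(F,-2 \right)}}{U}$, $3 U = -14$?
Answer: $\frac{13476517}{73815} \approx 182.57$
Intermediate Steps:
$U = - \frac{14}{3}$ ($U = \frac{1}{3} \left(-14\right) = - \frac{14}{3} \approx -4.6667$)
$S = - \frac{1}{426}$ ($S = \frac{1}{3 \left(-142\right)} = \frac{1}{3} \left(- \frac{1}{142}\right) = - \frac{1}{426} \approx -0.0023474$)
$C{\left(F \right)} = - \frac{3}{7}$ ($C{\left(F \right)} = \frac{2}{- \frac{14}{3}} = 2 \left(- \frac{3}{14}\right) = - \frac{3}{7}$)
$\frac{1}{10545} + T{\left(C{\left(-4 \right)},S \right)} = \frac{1}{10545} - \frac{3}{7 \left(- \frac{1}{426}\right)} = \frac{1}{10545} - - \frac{1278}{7} = \frac{1}{10545} + \frac{1278}{7} = \frac{13476517}{73815}$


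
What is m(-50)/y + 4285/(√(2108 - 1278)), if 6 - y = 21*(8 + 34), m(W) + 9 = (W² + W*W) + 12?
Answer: -5003/876 + 857*√830/166 ≈ 143.02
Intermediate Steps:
m(W) = 3 + 2*W² (m(W) = -9 + ((W² + W*W) + 12) = -9 + ((W² + W²) + 12) = -9 + (2*W² + 12) = -9 + (12 + 2*W²) = 3 + 2*W²)
y = -876 (y = 6 - 21*(8 + 34) = 6 - 21*42 = 6 - 1*882 = 6 - 882 = -876)
m(-50)/y + 4285/(√(2108 - 1278)) = (3 + 2*(-50)²)/(-876) + 4285/(√(2108 - 1278)) = (3 + 2*2500)*(-1/876) + 4285/(√830) = (3 + 5000)*(-1/876) + 4285*(√830/830) = 5003*(-1/876) + 857*√830/166 = -5003/876 + 857*√830/166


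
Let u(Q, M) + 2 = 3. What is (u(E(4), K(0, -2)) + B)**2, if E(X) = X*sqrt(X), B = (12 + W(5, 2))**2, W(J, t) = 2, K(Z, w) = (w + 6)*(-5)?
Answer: 38809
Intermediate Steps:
K(Z, w) = -30 - 5*w (K(Z, w) = (6 + w)*(-5) = -30 - 5*w)
B = 196 (B = (12 + 2)**2 = 14**2 = 196)
E(X) = X**(3/2)
u(Q, M) = 1 (u(Q, M) = -2 + 3 = 1)
(u(E(4), K(0, -2)) + B)**2 = (1 + 196)**2 = 197**2 = 38809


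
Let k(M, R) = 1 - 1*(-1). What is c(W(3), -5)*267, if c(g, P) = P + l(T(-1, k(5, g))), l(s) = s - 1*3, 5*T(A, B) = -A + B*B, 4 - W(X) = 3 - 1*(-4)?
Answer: -1869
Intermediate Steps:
W(X) = -3 (W(X) = 4 - (3 - 1*(-4)) = 4 - (3 + 4) = 4 - 1*7 = 4 - 7 = -3)
k(M, R) = 2 (k(M, R) = 1 + 1 = 2)
T(A, B) = -A/5 + B**2/5 (T(A, B) = (-A + B*B)/5 = (-A + B**2)/5 = (B**2 - A)/5 = -A/5 + B**2/5)
l(s) = -3 + s (l(s) = s - 3 = -3 + s)
c(g, P) = -2 + P (c(g, P) = P + (-3 + (-1/5*(-1) + (1/5)*2**2)) = P + (-3 + (1/5 + (1/5)*4)) = P + (-3 + (1/5 + 4/5)) = P + (-3 + 1) = P - 2 = -2 + P)
c(W(3), -5)*267 = (-2 - 5)*267 = -7*267 = -1869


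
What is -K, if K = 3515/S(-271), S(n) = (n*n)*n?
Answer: 3515/19902511 ≈ 0.00017661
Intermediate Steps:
S(n) = n³ (S(n) = n²*n = n³)
K = -3515/19902511 (K = 3515/((-271)³) = 3515/(-19902511) = 3515*(-1/19902511) = -3515/19902511 ≈ -0.00017661)
-K = -1*(-3515/19902511) = 3515/19902511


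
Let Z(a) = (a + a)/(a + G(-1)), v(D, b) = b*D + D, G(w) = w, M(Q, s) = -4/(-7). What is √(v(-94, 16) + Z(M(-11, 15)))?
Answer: 49*I*√6/3 ≈ 40.008*I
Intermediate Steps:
M(Q, s) = 4/7 (M(Q, s) = -4*(-⅐) = 4/7)
v(D, b) = D + D*b (v(D, b) = D*b + D = D + D*b)
Z(a) = 2*a/(-1 + a) (Z(a) = (a + a)/(a - 1) = (2*a)/(-1 + a) = 2*a/(-1 + a))
√(v(-94, 16) + Z(M(-11, 15))) = √(-94*(1 + 16) + 2*(4/7)/(-1 + 4/7)) = √(-94*17 + 2*(4/7)/(-3/7)) = √(-1598 + 2*(4/7)*(-7/3)) = √(-1598 - 8/3) = √(-4802/3) = 49*I*√6/3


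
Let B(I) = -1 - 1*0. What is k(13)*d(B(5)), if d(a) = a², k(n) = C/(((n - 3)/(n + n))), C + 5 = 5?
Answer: 0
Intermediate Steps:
C = 0 (C = -5 + 5 = 0)
k(n) = 0 (k(n) = 0/(((n - 3)/(n + n))) = 0/(((-3 + n)/((2*n)))) = 0/(((-3 + n)*(1/(2*n)))) = 0/(((-3 + n)/(2*n))) = 0*(2*n/(-3 + n)) = 0)
B(I) = -1 (B(I) = -1 + 0 = -1)
k(13)*d(B(5)) = 0*(-1)² = 0*1 = 0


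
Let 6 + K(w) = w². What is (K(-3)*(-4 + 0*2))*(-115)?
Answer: 1380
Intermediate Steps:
K(w) = -6 + w²
(K(-3)*(-4 + 0*2))*(-115) = ((-6 + (-3)²)*(-4 + 0*2))*(-115) = ((-6 + 9)*(-4 + 0))*(-115) = (3*(-4))*(-115) = -12*(-115) = 1380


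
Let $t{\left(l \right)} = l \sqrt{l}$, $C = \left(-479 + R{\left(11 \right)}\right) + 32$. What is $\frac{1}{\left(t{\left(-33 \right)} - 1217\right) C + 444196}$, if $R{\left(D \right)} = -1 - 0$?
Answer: $\frac{82451}{82179067116} - \frac{308 i \sqrt{33}}{20544766779} \approx 1.0033 \cdot 10^{-6} - 8.6121 \cdot 10^{-8} i$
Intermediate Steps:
$R{\left(D \right)} = -1$ ($R{\left(D \right)} = -1 + 0 = -1$)
$C = -448$ ($C = \left(-479 - 1\right) + 32 = -480 + 32 = -448$)
$t{\left(l \right)} = l^{\frac{3}{2}}$
$\frac{1}{\left(t{\left(-33 \right)} - 1217\right) C + 444196} = \frac{1}{\left(\left(-33\right)^{\frac{3}{2}} - 1217\right) \left(-448\right) + 444196} = \frac{1}{\left(- 33 i \sqrt{33} - 1217\right) \left(-448\right) + 444196} = \frac{1}{\left(-1217 - 33 i \sqrt{33}\right) \left(-448\right) + 444196} = \frac{1}{\left(545216 + 14784 i \sqrt{33}\right) + 444196} = \frac{1}{989412 + 14784 i \sqrt{33}}$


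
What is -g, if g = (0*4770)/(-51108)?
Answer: 0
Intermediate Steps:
g = 0 (g = 0*(-1/51108) = 0)
-g = -1*0 = 0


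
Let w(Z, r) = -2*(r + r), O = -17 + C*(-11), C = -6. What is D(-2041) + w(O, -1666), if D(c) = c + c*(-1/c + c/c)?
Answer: 2581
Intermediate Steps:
O = 49 (O = -17 - 6*(-11) = -17 + 66 = 49)
w(Z, r) = -4*r
D(c) = c + c*(1 - 1/c) (D(c) = c + c*(-1/c + 1) = c + c*(1 - 1/c))
D(-2041) + w(O, -1666) = (-1 + 2*(-2041)) - 4*(-1666) = (-1 - 4082) + 6664 = -4083 + 6664 = 2581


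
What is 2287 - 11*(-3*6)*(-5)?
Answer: 1297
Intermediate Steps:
2287 - 11*(-3*6)*(-5) = 2287 - (-198)*(-5) = 2287 - 11*90 = 2287 - 990 = 1297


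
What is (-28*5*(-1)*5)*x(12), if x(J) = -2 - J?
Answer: -9800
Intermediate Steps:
(-28*5*(-1)*5)*x(12) = (-28*5*(-1)*5)*(-2 - 1*12) = (-(-140)*5)*(-2 - 12) = -28*(-25)*(-14) = 700*(-14) = -9800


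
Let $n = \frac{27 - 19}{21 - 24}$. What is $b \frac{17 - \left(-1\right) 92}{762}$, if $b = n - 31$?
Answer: $- \frac{11009}{2286} \approx -4.8158$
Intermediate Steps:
$n = - \frac{8}{3}$ ($n = \frac{8}{-3} = 8 \left(- \frac{1}{3}\right) = - \frac{8}{3} \approx -2.6667$)
$b = - \frac{101}{3}$ ($b = - \frac{8}{3} - 31 = - \frac{101}{3} \approx -33.667$)
$b \frac{17 - \left(-1\right) 92}{762} = - \frac{101 \frac{17 - \left(-1\right) 92}{762}}{3} = - \frac{101 \left(17 - -92\right) \frac{1}{762}}{3} = - \frac{101 \left(17 + 92\right) \frac{1}{762}}{3} = - \frac{101 \cdot 109 \cdot \frac{1}{762}}{3} = \left(- \frac{101}{3}\right) \frac{109}{762} = - \frac{11009}{2286}$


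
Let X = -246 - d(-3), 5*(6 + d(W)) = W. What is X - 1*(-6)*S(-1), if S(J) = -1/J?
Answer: -1167/5 ≈ -233.40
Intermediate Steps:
d(W) = -6 + W/5
X = -1197/5 (X = -246 - (-6 + (⅕)*(-3)) = -246 - (-6 - ⅗) = -246 - 1*(-33/5) = -246 + 33/5 = -1197/5 ≈ -239.40)
X - 1*(-6)*S(-1) = -1197/5 - 1*(-6)*(-1/(-1)) = -1197/5 - (-6)*(-1*(-1)) = -1197/5 - (-6) = -1197/5 - 1*(-6) = -1197/5 + 6 = -1167/5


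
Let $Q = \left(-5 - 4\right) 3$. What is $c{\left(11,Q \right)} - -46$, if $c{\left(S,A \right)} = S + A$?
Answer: $30$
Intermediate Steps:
$Q = -27$ ($Q = \left(-9\right) 3 = -27$)
$c{\left(S,A \right)} = A + S$
$c{\left(11,Q \right)} - -46 = \left(-27 + 11\right) - -46 = -16 + 46 = 30$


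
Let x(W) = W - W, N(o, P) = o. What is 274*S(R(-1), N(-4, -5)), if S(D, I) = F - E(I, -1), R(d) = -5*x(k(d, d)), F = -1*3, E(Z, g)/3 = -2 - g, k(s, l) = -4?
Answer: 0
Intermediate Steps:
x(W) = 0
E(Z, g) = -6 - 3*g (E(Z, g) = 3*(-2 - g) = -6 - 3*g)
F = -3
R(d) = 0 (R(d) = -5*0 = 0)
S(D, I) = 0 (S(D, I) = -3 - (-6 - 3*(-1)) = -3 - (-6 + 3) = -3 - 1*(-3) = -3 + 3 = 0)
274*S(R(-1), N(-4, -5)) = 274*0 = 0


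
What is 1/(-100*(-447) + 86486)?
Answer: 1/131186 ≈ 7.6228e-6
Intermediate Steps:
1/(-100*(-447) + 86486) = 1/(44700 + 86486) = 1/131186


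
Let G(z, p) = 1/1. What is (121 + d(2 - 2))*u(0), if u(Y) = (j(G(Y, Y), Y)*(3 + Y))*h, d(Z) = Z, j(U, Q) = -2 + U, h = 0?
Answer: 0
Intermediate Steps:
G(z, p) = 1
u(Y) = 0 (u(Y) = ((-2 + 1)*(3 + Y))*0 = -(3 + Y)*0 = (-3 - Y)*0 = 0)
(121 + d(2 - 2))*u(0) = (121 + (2 - 2))*0 = (121 + 0)*0 = 121*0 = 0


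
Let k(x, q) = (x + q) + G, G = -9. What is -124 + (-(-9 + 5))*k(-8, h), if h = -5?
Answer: -212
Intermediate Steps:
k(x, q) = -9 + q + x (k(x, q) = (x + q) - 9 = (q + x) - 9 = -9 + q + x)
-124 + (-(-9 + 5))*k(-8, h) = -124 + (-(-9 + 5))*(-9 - 5 - 8) = -124 - 1*(-4)*(-22) = -124 + 4*(-22) = -124 - 88 = -212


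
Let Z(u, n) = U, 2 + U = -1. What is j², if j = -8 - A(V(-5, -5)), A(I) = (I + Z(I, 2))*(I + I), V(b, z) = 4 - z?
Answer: 13456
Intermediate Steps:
U = -3 (U = -2 - 1 = -3)
Z(u, n) = -3
A(I) = 2*I*(-3 + I) (A(I) = (I - 3)*(I + I) = (-3 + I)*(2*I) = 2*I*(-3 + I))
j = -116 (j = -8 - 2*(4 - 1*(-5))*(-3 + (4 - 1*(-5))) = -8 - 2*(4 + 5)*(-3 + (4 + 5)) = -8 - 2*9*(-3 + 9) = -8 - 2*9*6 = -8 - 1*108 = -8 - 108 = -116)
j² = (-116)² = 13456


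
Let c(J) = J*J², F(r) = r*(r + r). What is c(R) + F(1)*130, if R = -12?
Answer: -1468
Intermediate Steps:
F(r) = 2*r² (F(r) = r*(2*r) = 2*r²)
c(J) = J³
c(R) + F(1)*130 = (-12)³ + (2*1²)*130 = -1728 + (2*1)*130 = -1728 + 2*130 = -1728 + 260 = -1468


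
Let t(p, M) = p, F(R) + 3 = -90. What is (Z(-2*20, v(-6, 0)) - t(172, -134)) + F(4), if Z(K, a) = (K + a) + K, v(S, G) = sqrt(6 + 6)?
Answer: -345 + 2*sqrt(3) ≈ -341.54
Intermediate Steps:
F(R) = -93 (F(R) = -3 - 90 = -93)
v(S, G) = 2*sqrt(3) (v(S, G) = sqrt(12) = 2*sqrt(3))
Z(K, a) = a + 2*K
(Z(-2*20, v(-6, 0)) - t(172, -134)) + F(4) = ((2*sqrt(3) + 2*(-2*20)) - 1*172) - 93 = ((2*sqrt(3) + 2*(-40)) - 172) - 93 = ((2*sqrt(3) - 80) - 172) - 93 = ((-80 + 2*sqrt(3)) - 172) - 93 = (-252 + 2*sqrt(3)) - 93 = -345 + 2*sqrt(3)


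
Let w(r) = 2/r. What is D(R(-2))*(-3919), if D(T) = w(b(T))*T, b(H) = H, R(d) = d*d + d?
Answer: -7838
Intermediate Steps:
R(d) = d + d² (R(d) = d² + d = d + d²)
D(T) = 2 (D(T) = (2/T)*T = 2)
D(R(-2))*(-3919) = 2*(-3919) = -7838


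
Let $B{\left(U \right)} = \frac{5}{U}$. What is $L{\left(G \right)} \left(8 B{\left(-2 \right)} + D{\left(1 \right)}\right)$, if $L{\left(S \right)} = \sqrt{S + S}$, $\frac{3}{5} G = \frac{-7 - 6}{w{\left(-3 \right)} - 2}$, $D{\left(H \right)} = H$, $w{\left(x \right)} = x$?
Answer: $- \frac{19 \sqrt{78}}{3} \approx -55.935$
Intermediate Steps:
$G = \frac{13}{3}$ ($G = \frac{5 \frac{-7 - 6}{-3 - 2}}{3} = \frac{5 \left(- \frac{13}{-5}\right)}{3} = \frac{5 \left(\left(-13\right) \left(- \frac{1}{5}\right)\right)}{3} = \frac{5}{3} \cdot \frac{13}{5} = \frac{13}{3} \approx 4.3333$)
$L{\left(S \right)} = \sqrt{2} \sqrt{S}$ ($L{\left(S \right)} = \sqrt{2 S} = \sqrt{2} \sqrt{S}$)
$L{\left(G \right)} \left(8 B{\left(-2 \right)} + D{\left(1 \right)}\right) = \sqrt{2} \sqrt{\frac{13}{3}} \left(8 \frac{5}{-2} + 1\right) = \sqrt{2} \frac{\sqrt{39}}{3} \left(8 \cdot 5 \left(- \frac{1}{2}\right) + 1\right) = \frac{\sqrt{78}}{3} \left(8 \left(- \frac{5}{2}\right) + 1\right) = \frac{\sqrt{78}}{3} \left(-20 + 1\right) = \frac{\sqrt{78}}{3} \left(-19\right) = - \frac{19 \sqrt{78}}{3}$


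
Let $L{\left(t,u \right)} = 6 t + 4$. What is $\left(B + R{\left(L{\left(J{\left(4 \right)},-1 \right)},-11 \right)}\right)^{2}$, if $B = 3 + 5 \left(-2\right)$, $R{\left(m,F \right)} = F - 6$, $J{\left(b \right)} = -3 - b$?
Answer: $576$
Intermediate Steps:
$L{\left(t,u \right)} = 4 + 6 t$
$R{\left(m,F \right)} = -6 + F$ ($R{\left(m,F \right)} = F - 6 = -6 + F$)
$B = -7$ ($B = 3 - 10 = -7$)
$\left(B + R{\left(L{\left(J{\left(4 \right)},-1 \right)},-11 \right)}\right)^{2} = \left(-7 - 17\right)^{2} = \left(-24\right)^{2} = 576$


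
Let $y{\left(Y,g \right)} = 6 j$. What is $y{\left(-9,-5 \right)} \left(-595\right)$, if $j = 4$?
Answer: $-14280$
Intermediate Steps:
$y{\left(Y,g \right)} = 24$ ($y{\left(Y,g \right)} = 6 \cdot 4 = 24$)
$y{\left(-9,-5 \right)} \left(-595\right) = 24 \left(-595\right) = -14280$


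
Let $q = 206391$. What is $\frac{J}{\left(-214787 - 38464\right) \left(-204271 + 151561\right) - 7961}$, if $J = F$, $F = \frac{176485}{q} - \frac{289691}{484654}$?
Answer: $\frac{25744546009}{1335261979088104032786} \approx 1.9281 \cdot 10^{-11}$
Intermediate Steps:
$F = \frac{25744546009}{100028223714}$ ($F = \frac{176485}{206391} - \frac{289691}{484654} = \frac{25744546009}{100028223714} \approx 0.25737$)
$J = \frac{25744546009}{100028223714} \approx 0.25737$
$\frac{J}{\left(-214787 - 38464\right) \left(-204271 + 151561\right) - 7961} = \frac{25744546009}{100028223714 \left(\left(-214787 - 38464\right) \left(-204271 + 151561\right) - 7961\right)} = \frac{25744546009}{100028223714 \left(\left(-253251\right) \left(-52710\right) - 7961\right)} = \frac{25744546009}{100028223714 \left(13348860210 - 7961\right)} = \frac{25744546009}{100028223714 \cdot 13348852249} = \frac{25744546009}{100028223714} \cdot \frac{1}{13348852249} = \frac{25744546009}{1335261979088104032786}$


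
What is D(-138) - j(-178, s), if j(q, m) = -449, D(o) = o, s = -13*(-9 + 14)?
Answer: 311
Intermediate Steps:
s = -65 (s = -13*5 = -65)
D(-138) - j(-178, s) = -138 - 1*(-449) = -138 + 449 = 311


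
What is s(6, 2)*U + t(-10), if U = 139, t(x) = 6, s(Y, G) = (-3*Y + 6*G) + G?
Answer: -550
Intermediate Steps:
s(Y, G) = -3*Y + 7*G
s(6, 2)*U + t(-10) = (-3*6 + 7*2)*139 + 6 = (-18 + 14)*139 + 6 = -4*139 + 6 = -556 + 6 = -550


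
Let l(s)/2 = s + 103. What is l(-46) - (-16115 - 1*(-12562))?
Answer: 3667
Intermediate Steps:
l(s) = 206 + 2*s (l(s) = 2*(s + 103) = 2*(103 + s) = 206 + 2*s)
l(-46) - (-16115 - 1*(-12562)) = (206 + 2*(-46)) - (-16115 - 1*(-12562)) = (206 - 92) - (-16115 + 12562) = 114 - 1*(-3553) = 114 + 3553 = 3667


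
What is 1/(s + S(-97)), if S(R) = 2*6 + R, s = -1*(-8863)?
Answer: 1/8778 ≈ 0.00011392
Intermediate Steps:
s = 8863
S(R) = 12 + R
1/(s + S(-97)) = 1/(8863 + (12 - 97)) = 1/(8863 - 85) = 1/8778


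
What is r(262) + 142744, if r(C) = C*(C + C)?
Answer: 280032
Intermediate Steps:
r(C) = 2*C**2 (r(C) = C*(2*C) = 2*C**2)
r(262) + 142744 = 2*262**2 + 142744 = 2*68644 + 142744 = 137288 + 142744 = 280032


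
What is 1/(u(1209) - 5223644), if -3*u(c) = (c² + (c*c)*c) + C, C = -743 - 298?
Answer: -1/594767967 ≈ -1.6813e-9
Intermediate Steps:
C = -1041
u(c) = 347 - c²/3 - c³/3 (u(c) = -((c² + (c*c)*c) - 1041)/3 = -((c² + c²*c) - 1041)/3 = -((c² + c³) - 1041)/3 = -(-1041 + c² + c³)/3 = 347 - c²/3 - c³/3)
1/(u(1209) - 5223644) = 1/((347 - ⅓*1209² - ⅓*1209³) - 5223644) = 1/((347 - ⅓*1461681 - ⅓*1767172329) - 5223644) = 1/((347 - 487227 - 589057443) - 5223644) = 1/(-589544323 - 5223644) = 1/(-594767967) = -1/594767967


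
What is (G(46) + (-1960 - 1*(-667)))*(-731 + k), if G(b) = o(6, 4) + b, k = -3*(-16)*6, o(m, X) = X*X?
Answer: 545333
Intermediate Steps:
o(m, X) = X²
k = 288 (k = 48*6 = 288)
G(b) = 16 + b (G(b) = 4² + b = 16 + b)
(G(46) + (-1960 - 1*(-667)))*(-731 + k) = ((16 + 46) + (-1960 - 1*(-667)))*(-731 + 288) = (62 + (-1960 + 667))*(-443) = (62 - 1293)*(-443) = -1231*(-443) = 545333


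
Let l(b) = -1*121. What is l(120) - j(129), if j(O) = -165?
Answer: 44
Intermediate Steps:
l(b) = -121
l(120) - j(129) = -121 - 1*(-165) = -121 + 165 = 44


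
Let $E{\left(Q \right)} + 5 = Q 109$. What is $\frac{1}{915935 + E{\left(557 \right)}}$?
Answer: $\frac{1}{976643} \approx 1.0239 \cdot 10^{-6}$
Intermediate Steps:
$E{\left(Q \right)} = -5 + 109 Q$ ($E{\left(Q \right)} = -5 + Q 109 = -5 + 109 Q$)
$\frac{1}{915935 + E{\left(557 \right)}} = \frac{1}{915935 + \left(-5 + 109 \cdot 557\right)} = \frac{1}{915935 + \left(-5 + 60713\right)} = \frac{1}{915935 + 60708} = \frac{1}{976643}$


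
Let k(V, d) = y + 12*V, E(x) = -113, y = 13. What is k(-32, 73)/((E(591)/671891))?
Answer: 249271561/113 ≈ 2.2059e+6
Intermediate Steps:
k(V, d) = 13 + 12*V
k(-32, 73)/((E(591)/671891)) = (13 + 12*(-32))/((-113/671891)) = (13 - 384)/((-113*1/671891)) = -371/(-113/671891) = -371*(-671891/113) = 249271561/113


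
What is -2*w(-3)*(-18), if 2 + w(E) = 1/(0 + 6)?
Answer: -66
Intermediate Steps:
w(E) = -11/6 (w(E) = -2 + 1/(0 + 6) = -2 + 1/6 = -2 + ⅙ = -11/6)
-2*w(-3)*(-18) = -2*(-11/6)*(-18) = (11/3)*(-18) = -66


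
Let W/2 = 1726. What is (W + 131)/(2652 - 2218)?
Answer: 3583/434 ≈ 8.2558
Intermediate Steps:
W = 3452 (W = 2*1726 = 3452)
(W + 131)/(2652 - 2218) = (3452 + 131)/(2652 - 2218) = 3583/434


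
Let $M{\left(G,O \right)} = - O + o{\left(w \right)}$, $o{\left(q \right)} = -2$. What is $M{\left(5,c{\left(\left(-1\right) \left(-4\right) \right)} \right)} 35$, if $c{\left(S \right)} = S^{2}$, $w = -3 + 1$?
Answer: $-630$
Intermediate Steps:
$w = -2$
$M{\left(G,O \right)} = -2 - O$ ($M{\left(G,O \right)} = - O - 2 = -2 - O$)
$M{\left(5,c{\left(\left(-1\right) \left(-4\right) \right)} \right)} 35 = \left(-2 - \left(\left(-1\right) \left(-4\right)\right)^{2}\right) 35 = \left(-2 - 4^{2}\right) 35 = \left(-2 - 16\right) 35 = \left(-18\right) 35 = -630$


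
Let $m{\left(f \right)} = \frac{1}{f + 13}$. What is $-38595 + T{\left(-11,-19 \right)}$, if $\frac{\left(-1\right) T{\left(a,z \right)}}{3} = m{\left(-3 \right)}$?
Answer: $- \frac{385953}{10} \approx -38595.0$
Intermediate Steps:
$m{\left(f \right)} = \frac{1}{13 + f}$
$T{\left(a,z \right)} = - \frac{3}{10}$ ($T{\left(a,z \right)} = - \frac{3}{13 - 3} = - \frac{3}{10}$)
$-38595 + T{\left(-11,-19 \right)} = -38595 - \frac{3}{10} = - \frac{385953}{10}$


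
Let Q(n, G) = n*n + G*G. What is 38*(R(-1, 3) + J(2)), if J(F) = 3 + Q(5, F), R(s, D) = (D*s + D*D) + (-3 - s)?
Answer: 1368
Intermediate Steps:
Q(n, G) = G² + n² (Q(n, G) = n² + G² = G² + n²)
R(s, D) = -3 + D² - s + D*s (R(s, D) = (D*s + D²) + (-3 - s) = (D² + D*s) + (-3 - s) = -3 + D² - s + D*s)
J(F) = 28 + F² (J(F) = 3 + (F² + 5²) = 3 + (F² + 25) = 3 + (25 + F²) = 28 + F²)
38*(R(-1, 3) + J(2)) = 38*((-3 + 3² - 1*(-1) + 3*(-1)) + (28 + 2²)) = 38*((-3 + 9 + 1 - 3) + (28 + 4)) = 38*(4 + 32) = 38*36 = 1368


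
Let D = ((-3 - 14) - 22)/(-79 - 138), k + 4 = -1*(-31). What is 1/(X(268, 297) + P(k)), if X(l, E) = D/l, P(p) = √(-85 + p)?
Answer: 2268084/196162981009 - 3382120336*I*√58/196162981009 ≈ 1.1562e-5 - 0.13131*I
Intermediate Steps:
k = 27 (k = -4 - 1*(-31) = -4 + 31 = 27)
D = 39/217 (D = (-17 - 22)/(-217) = -39*(-1/217) = 39/217 ≈ 0.17972)
X(l, E) = 39/(217*l)
1/(X(268, 297) + P(k)) = 1/((39/217)/268 + √(-85 + 27)) = 1/((39/217)*(1/268) + √(-58)) = 1/(39/58156 + I*√58)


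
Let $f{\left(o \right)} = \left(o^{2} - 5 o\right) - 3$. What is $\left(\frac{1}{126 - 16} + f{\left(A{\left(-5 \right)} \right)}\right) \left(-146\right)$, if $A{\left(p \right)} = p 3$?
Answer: $- \frac{2384983}{55} \approx -43363.0$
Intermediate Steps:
$A{\left(p \right)} = 3 p$
$f{\left(o \right)} = -3 + o^{2} - 5 o$
$\left(\frac{1}{126 - 16} + f{\left(A{\left(-5 \right)} \right)}\right) \left(-146\right) = \left(\frac{1}{126 - 16} - \left(3 - 225 + 5 \cdot 3 \left(-5\right)\right)\right) \left(-146\right) = \left(\frac{1}{110} - \left(-72 - 225\right)\right) \left(-146\right) = \left(\frac{1}{110} + \left(-3 + 225 + 75\right)\right) \left(-146\right) = \left(\frac{1}{110} + 297\right) \left(-146\right) = \frac{32671}{110} \left(-146\right) = - \frac{2384983}{55}$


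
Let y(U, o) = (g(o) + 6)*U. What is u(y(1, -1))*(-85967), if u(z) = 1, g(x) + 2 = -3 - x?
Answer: -85967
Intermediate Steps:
g(x) = -5 - x (g(x) = -2 + (-3 - x) = -5 - x)
y(U, o) = U*(1 - o) (y(U, o) = ((-5 - o) + 6)*U = (1 - o)*U = U*(1 - o))
u(y(1, -1))*(-85967) = 1*(-85967) = -85967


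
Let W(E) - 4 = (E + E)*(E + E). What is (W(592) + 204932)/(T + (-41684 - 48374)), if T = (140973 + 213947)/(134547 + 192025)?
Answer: -1726096306/96743639 ≈ -17.842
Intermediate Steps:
T = 4670/4297 (T = 354920/326572 = 354920*(1/326572) = 4670/4297 ≈ 1.0868)
W(E) = 4 + 4*E**2 (W(E) = 4 + (E + E)*(E + E) = 4 + (2*E)*(2*E) = 4 + 4*E**2)
(W(592) + 204932)/(T + (-41684 - 48374)) = ((4 + 4*592**2) + 204932)/(4670/4297 + (-41684 - 48374)) = ((4 + 4*350464) + 204932)/(4670/4297 - 90058) = ((4 + 1401856) + 204932)/(-386974556/4297) = (1401860 + 204932)*(-4297/386974556) = 1606792*(-4297/386974556) = -1726096306/96743639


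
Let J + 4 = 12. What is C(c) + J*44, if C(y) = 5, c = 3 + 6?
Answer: 357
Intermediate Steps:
J = 8 (J = -4 + 12 = 8)
c = 9
C(c) + J*44 = 5 + 8*44 = 5 + 352 = 357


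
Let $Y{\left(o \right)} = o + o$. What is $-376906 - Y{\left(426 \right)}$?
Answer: $-377758$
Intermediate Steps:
$Y{\left(o \right)} = 2 o$
$-376906 - Y{\left(426 \right)} = -376906 - 2 \cdot 426 = -376906 - 852 = -377758$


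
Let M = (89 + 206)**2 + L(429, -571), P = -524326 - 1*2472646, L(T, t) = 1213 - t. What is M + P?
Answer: -2908163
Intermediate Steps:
P = -2996972 (P = -524326 - 2472646 = -2996972)
M = 88809 (M = (89 + 206)**2 + (1213 - 1*(-571)) = 295**2 + (1213 + 571) = 87025 + 1784 = 88809)
M + P = 88809 - 2996972 = -2908163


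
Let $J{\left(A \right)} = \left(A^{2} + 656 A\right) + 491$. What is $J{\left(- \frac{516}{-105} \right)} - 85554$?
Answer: $- \frac{100223471}{1225} \approx -81815.0$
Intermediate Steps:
$J{\left(A \right)} = 491 + A^{2} + 656 A$
$J{\left(- \frac{516}{-105} \right)} - 85554 = \left(491 + \left(- \frac{516}{-105}\right)^{2} + 656 \left(- \frac{516}{-105}\right)\right) - 85554 = \left(491 + \left(\left(-516\right) \left(- \frac{1}{105}\right)\right)^{2} + 656 \left(\left(-516\right) \left(- \frac{1}{105}\right)\right)\right) - 85554 = \left(491 + \left(\frac{172}{35}\right)^{2} + 656 \cdot \frac{172}{35}\right) - 85554 = \left(491 + \frac{29584}{1225} + \frac{112832}{35}\right) - 85554 = \frac{4580179}{1225} - 85554 = - \frac{100223471}{1225}$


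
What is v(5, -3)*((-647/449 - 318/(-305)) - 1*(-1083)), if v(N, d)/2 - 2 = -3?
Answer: -296513764/136945 ≈ -2165.2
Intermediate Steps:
v(N, d) = -2 (v(N, d) = 4 + 2*(-3) = 4 - 6 = -2)
v(5, -3)*((-647/449 - 318/(-305)) - 1*(-1083)) = -2*((-647/449 - 318/(-305)) - 1*(-1083)) = -2*((-647*1/449 - 318*(-1/305)) + 1083) = -2*((-647/449 + 318/305) + 1083) = -2*(-54553/136945 + 1083) = -2*148256882/136945 = -296513764/136945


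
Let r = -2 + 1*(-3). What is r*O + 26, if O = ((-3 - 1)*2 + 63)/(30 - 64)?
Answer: 1159/34 ≈ 34.088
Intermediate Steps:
r = -5 (r = -2 - 3 = -5)
O = -55/34 (O = (-4*2 + 63)/(-34) = (-8 + 63)*(-1/34) = 55*(-1/34) = -55/34 ≈ -1.6176)
r*O + 26 = -5*(-55/34) + 26 = 275/34 + 26 = 1159/34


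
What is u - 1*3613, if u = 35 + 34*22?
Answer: -2830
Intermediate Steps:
u = 783 (u = 35 + 748 = 783)
u - 1*3613 = 783 - 1*3613 = 783 - 3613 = -2830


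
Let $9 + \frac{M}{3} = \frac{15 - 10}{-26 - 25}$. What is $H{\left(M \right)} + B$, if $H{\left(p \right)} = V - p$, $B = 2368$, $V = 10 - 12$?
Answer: $\frac{40686}{17} \approx 2393.3$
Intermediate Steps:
$V = -2$
$M = - \frac{464}{17}$ ($M = -27 + 3 \frac{15 - 10}{-26 - 25} = -27 + 3 \frac{5}{-51} = -27 + 3 \cdot 5 \left(- \frac{1}{51}\right) = -27 + 3 \left(- \frac{5}{51}\right) = -27 - \frac{5}{17} = - \frac{464}{17} \approx -27.294$)
$H{\left(p \right)} = -2 - p$
$H{\left(M \right)} + B = \left(-2 - - \frac{464}{17}\right) + 2368 = \left(-2 + \frac{464}{17}\right) + 2368 = \frac{430}{17} + 2368 = \frac{40686}{17}$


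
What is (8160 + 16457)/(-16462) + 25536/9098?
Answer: 98204083/74885638 ≈ 1.3114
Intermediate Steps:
(8160 + 16457)/(-16462) + 25536/9098 = 24617*(-1/16462) + 25536*(1/9098) = -24617/16462 + 12768/4549 = 98204083/74885638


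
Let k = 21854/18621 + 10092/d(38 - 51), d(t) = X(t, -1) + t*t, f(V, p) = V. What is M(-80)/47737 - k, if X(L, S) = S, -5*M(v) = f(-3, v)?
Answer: -3810895722563/62223747390 ≈ -61.245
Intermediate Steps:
M(v) = ⅗ (M(v) = -⅕*(-3) = ⅗)
d(t) = -1 + t² (d(t) = -1 + t*t = -1 + t²)
k = 15966217/260694 (k = 21854/18621 + 10092/(-1 + (38 - 51)²) = 21854*(1/18621) + 10092/(-1 + (-13)²) = 21854/18621 + 10092/(-1 + 169) = 21854/18621 + 10092/168 = 21854/18621 + 10092*(1/168) = 21854/18621 + 841/14 = 15966217/260694 ≈ 61.245)
M(-80)/47737 - k = (⅗)/47737 - 1*15966217/260694 = (⅗)*(1/47737) - 15966217/260694 = 3/238685 - 15966217/260694 = -3810895722563/62223747390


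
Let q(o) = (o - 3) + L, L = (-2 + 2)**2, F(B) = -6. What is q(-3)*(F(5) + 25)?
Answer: -114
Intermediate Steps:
L = 0 (L = 0**2 = 0)
q(o) = -3 + o (q(o) = (o - 3) + 0 = (-3 + o) + 0 = -3 + o)
q(-3)*(F(5) + 25) = (-3 - 3)*(-6 + 25) = -6*19 = -114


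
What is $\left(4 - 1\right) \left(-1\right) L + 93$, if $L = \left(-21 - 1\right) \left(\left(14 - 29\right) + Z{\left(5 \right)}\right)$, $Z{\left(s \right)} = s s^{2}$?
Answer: $7353$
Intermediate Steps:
$Z{\left(s \right)} = s^{3}$
$L = -2420$ ($L = \left(-21 - 1\right) \left(\left(14 - 29\right) + 5^{3}\right) = - 22 \left(-15 + 125\right) = \left(-22\right) 110 = -2420$)
$\left(4 - 1\right) \left(-1\right) L + 93 = \left(4 - 1\right) \left(-1\right) \left(-2420\right) + 93 = 3 \left(-1\right) \left(-2420\right) + 93 = \left(-3\right) \left(-2420\right) + 93 = 7260 + 93 = 7353$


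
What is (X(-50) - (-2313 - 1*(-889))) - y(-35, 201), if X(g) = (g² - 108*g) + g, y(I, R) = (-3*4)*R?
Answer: 11686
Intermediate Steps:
y(I, R) = -12*R
X(g) = g² - 107*g
(X(-50) - (-2313 - 1*(-889))) - y(-35, 201) = (-50*(-107 - 50) - (-2313 - 1*(-889))) - (-12)*201 = (-50*(-157) - (-2313 + 889)) - 1*(-2412) = (7850 - 1*(-1424)) + 2412 = (7850 + 1424) + 2412 = 9274 + 2412 = 11686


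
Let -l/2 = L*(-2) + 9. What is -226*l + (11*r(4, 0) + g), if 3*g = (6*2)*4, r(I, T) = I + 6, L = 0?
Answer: 4194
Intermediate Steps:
r(I, T) = 6 + I
l = -18 (l = -2*(0*(-2) + 9) = -2*(0 + 9) = -2*9 = -18)
g = 16 (g = ((6*2)*4)/3 = (12*4)/3 = (1/3)*48 = 16)
-226*l + (11*r(4, 0) + g) = -226*(-18) + (11*(6 + 4) + 16) = 4068 + (11*10 + 16) = 4068 + (110 + 16) = 4068 + 126 = 4194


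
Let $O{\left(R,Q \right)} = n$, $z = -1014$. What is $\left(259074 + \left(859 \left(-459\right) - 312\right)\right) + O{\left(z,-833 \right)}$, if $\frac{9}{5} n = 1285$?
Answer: $- \frac{1213246}{9} \approx -1.3481 \cdot 10^{5}$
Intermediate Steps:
$n = \frac{6425}{9}$ ($n = \frac{5}{9} \cdot 1285 = \frac{6425}{9} \approx 713.89$)
$O{\left(R,Q \right)} = \frac{6425}{9}$
$\left(259074 + \left(859 \left(-459\right) - 312\right)\right) + O{\left(z,-833 \right)} = \left(259074 + \left(859 \left(-459\right) - 312\right)\right) + \frac{6425}{9} = \left(259074 - 394593\right) + \frac{6425}{9} = -135519 + \frac{6425}{9} = - \frac{1213246}{9}$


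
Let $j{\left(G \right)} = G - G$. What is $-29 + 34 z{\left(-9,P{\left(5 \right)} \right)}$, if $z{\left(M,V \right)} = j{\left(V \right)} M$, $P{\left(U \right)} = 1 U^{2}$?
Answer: $-29$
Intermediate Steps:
$P{\left(U \right)} = U^{2}$
$j{\left(G \right)} = 0$
$z{\left(M,V \right)} = 0$ ($z{\left(M,V \right)} = 0 M = 0$)
$-29 + 34 z{\left(-9,P{\left(5 \right)} \right)} = -29 + 34 \cdot 0 = -29 + 0 = -29$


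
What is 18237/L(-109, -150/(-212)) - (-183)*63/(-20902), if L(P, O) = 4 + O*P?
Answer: -5785068189/23144486 ≈ -249.95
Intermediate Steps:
18237/L(-109, -150/(-212)) - (-183)*63/(-20902) = 18237/(4 - 150/(-212)*(-109)) - (-183)*63/(-20902) = 18237/(4 - 150*(-1/212)*(-109)) - 1*(-11529)*(-1/20902) = 18237/(4 + (75/106)*(-109)) + 11529*(-1/20902) = 18237/(4 - 8175/106) - 1647/2986 = 18237/(-7751/106) - 1647/2986 = 18237*(-106/7751) - 1647/2986 = -1933122/7751 - 1647/2986 = -5785068189/23144486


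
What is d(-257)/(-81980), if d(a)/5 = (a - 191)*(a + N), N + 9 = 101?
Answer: -18480/4099 ≈ -4.5084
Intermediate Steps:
N = 92 (N = -9 + 101 = 92)
d(a) = 5*(-191 + a)*(92 + a) (d(a) = 5*((a - 191)*(a + 92)) = 5*((-191 + a)*(92 + a)) = 5*(-191 + a)*(92 + a))
d(-257)/(-81980) = (-87860 - 495*(-257) + 5*(-257)²)/(-81980) = (-87860 + 127215 + 5*66049)*(-1/81980) = (-87860 + 127215 + 330245)*(-1/81980) = 369600*(-1/81980) = -18480/4099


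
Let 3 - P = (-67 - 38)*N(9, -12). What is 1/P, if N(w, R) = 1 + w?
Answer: 1/1053 ≈ 0.00094967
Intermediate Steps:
P = 1053 (P = 3 - (-67 - 38)*(1 + 9) = 3 - (-105)*10 = 3 - 1*(-1050) = 3 + 1050 = 1053)
1/P = 1/1053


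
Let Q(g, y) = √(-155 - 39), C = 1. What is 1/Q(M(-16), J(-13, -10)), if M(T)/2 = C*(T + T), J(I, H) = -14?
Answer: -I*√194/194 ≈ -0.071796*I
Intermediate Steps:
M(T) = 4*T (M(T) = 2*(1*(T + T)) = 2*(1*(2*T)) = 2*(2*T) = 4*T)
Q(g, y) = I*√194 (Q(g, y) = √(-194) = I*√194)
1/Q(M(-16), J(-13, -10)) = 1/(I*√194) = -I*√194/194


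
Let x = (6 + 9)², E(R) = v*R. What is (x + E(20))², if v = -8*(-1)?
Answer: 148225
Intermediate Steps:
v = 8
E(R) = 8*R
x = 225 (x = 15² = 225)
(x + E(20))² = (225 + 8*20)² = (225 + 160)² = 385² = 148225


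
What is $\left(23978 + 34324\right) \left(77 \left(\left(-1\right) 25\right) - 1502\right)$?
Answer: $-199800954$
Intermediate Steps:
$\left(23978 + 34324\right) \left(77 \left(\left(-1\right) 25\right) - 1502\right) = 58302 \left(77 \left(-25\right) - 1502\right) = 58302 \left(-1925 - 1502\right) = 58302 \left(-3427\right) = -199800954$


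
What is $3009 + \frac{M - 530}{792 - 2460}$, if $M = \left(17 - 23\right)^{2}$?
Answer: $\frac{2509753}{834} \approx 3009.3$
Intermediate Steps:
$M = 36$ ($M = \left(-6\right)^{2} = 36$)
$3009 + \frac{M - 530}{792 - 2460} = 3009 + \frac{36 - 530}{792 - 2460} = 3009 - \frac{494}{-1668} = 3009 - - \frac{247}{834} = 3009 + \frac{247}{834} = \frac{2509753}{834}$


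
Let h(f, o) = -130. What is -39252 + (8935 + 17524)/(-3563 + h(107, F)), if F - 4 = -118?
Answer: -144984095/3693 ≈ -39259.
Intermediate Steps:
F = -114 (F = 4 - 118 = -114)
-39252 + (8935 + 17524)/(-3563 + h(107, F)) = -39252 + (8935 + 17524)/(-3563 - 130) = -39252 + 26459/(-3693) = -39252 + 26459*(-1/3693) = -39252 - 26459/3693 = -144984095/3693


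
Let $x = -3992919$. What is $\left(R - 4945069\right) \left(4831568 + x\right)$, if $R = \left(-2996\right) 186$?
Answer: $-4614519358925$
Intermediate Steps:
$R = -557256$
$\left(R - 4945069\right) \left(4831568 + x\right) = \left(-557256 - 4945069\right) \left(4831568 - 3992919\right) = \left(-5502325\right) 838649 = -4614519358925$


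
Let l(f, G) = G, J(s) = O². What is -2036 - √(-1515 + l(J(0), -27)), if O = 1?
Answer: -2036 - I*√1542 ≈ -2036.0 - 39.268*I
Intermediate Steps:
J(s) = 1 (J(s) = 1² = 1)
-2036 - √(-1515 + l(J(0), -27)) = -2036 - √(-1515 - 27) = -2036 - √(-1542) = -2036 - I*√1542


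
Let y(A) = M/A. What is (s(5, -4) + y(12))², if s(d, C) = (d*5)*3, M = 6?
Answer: 22801/4 ≈ 5700.3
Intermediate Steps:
s(d, C) = 15*d (s(d, C) = (5*d)*3 = 15*d)
y(A) = 6/A
(s(5, -4) + y(12))² = (15*5 + 6/12)² = (75 + 6*(1/12))² = (75 + ½)² = (151/2)² = 22801/4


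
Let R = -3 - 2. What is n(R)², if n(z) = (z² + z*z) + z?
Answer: 2025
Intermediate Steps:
R = -5
n(z) = z + 2*z² (n(z) = (z² + z²) + z = 2*z² + z = z + 2*z²)
n(R)² = (-5*(1 + 2*(-5)))² = (-5*(1 - 10))² = (-5*(-9))² = 45² = 2025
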